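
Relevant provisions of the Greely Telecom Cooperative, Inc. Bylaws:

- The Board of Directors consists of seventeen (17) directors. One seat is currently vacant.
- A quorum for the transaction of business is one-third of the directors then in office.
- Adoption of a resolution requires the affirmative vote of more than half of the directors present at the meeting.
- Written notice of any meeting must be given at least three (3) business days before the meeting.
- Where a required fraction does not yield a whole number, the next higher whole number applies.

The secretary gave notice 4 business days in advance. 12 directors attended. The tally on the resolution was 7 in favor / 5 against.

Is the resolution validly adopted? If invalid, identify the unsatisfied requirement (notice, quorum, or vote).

Valid — all requirements satisfied.

Notice: 4 business days given; 3 required (4 ≥ 3). Satisfied.
Quorum: 12 present; quorum is 6. Satisfied.
Vote: the resolution requires a majority of the directors present (12). A majority of 12 is 7, so 7 affirmative votes are needed; 7 voted in favor. Satisfied.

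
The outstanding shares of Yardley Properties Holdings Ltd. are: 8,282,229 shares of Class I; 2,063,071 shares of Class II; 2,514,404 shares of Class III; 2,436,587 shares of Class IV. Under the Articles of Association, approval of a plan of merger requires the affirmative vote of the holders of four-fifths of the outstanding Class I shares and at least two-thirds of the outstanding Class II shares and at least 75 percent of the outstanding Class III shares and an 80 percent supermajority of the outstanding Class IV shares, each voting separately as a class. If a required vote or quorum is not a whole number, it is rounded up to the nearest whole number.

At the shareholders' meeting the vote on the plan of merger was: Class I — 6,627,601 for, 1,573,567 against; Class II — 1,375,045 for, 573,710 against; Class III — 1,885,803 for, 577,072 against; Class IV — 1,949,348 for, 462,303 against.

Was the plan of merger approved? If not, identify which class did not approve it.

Not approved — the Class II shares did not give the required vote.

Class I: 4/5 of 8282229 = 6625783.20, rounded up to 6625784; 6,625,784 required, 6,627,601 in favor — approved.
Class II: 2/3 of 2063071 = 1375380.67, rounded up to 1375381; 1,375,381 required, 1,375,045 in favor — not approved.
Class III: 3/4 of 2514404 = 1885803; 1,885,803 required, 1,885,803 in favor — approved.
Class IV: 4/5 of 2436587 = 1949269.60, rounded up to 1949270; 1,949,270 required, 1,949,348 in favor — approved.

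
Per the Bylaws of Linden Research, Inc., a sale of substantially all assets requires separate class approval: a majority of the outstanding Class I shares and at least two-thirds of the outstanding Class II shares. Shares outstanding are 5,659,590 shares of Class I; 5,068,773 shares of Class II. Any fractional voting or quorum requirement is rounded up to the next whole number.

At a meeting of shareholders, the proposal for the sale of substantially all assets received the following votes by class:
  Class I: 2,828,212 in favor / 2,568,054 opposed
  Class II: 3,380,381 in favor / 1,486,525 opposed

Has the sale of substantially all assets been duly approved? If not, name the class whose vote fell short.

Not approved — the Class I shares did not give the required vote.

Class I: a majority of 5659590 is 2829796; 2,829,796 required, 2,828,212 in favor — not approved.
Class II: 2/3 of 5068773 = 3379182; 3,379,182 required, 3,380,381 in favor — approved.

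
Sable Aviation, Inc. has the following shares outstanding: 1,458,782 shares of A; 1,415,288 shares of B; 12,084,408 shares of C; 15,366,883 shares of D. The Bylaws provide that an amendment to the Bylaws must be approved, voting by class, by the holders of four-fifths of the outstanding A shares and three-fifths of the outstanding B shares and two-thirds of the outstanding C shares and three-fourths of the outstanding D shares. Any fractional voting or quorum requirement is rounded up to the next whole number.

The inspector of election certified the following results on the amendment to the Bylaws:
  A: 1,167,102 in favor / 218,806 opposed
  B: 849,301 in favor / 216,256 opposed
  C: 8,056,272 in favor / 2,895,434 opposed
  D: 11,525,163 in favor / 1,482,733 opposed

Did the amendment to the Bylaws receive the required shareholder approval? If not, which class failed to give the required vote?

A: 4/5 of 1458782 = 1167025.60, rounded up to 1167026; 1,167,026 required, 1,167,102 in favor — approved.
B: 3/5 of 1415288 = 849172.80, rounded up to 849173; 849,173 required, 849,301 in favor — approved.
C: 2/3 of 12084408 = 8056272; 8,056,272 required, 8,056,272 in favor — approved.
D: 3/4 of 15366883 = 11525162.25, rounded up to 11525163; 11,525,163 required, 11,525,163 in favor — approved.

Approved — every class gave the required vote.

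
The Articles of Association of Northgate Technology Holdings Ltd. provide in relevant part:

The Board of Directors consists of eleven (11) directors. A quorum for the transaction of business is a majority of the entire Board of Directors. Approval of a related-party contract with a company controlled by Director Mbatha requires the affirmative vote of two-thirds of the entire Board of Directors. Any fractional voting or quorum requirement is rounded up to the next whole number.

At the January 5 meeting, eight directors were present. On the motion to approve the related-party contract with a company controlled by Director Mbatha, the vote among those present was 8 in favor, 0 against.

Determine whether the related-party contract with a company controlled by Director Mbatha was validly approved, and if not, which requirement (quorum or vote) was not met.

Valid — all requirements satisfied.

Quorum: 8 present; quorum is 6. Satisfied.
Vote: the related-party contract with a company controlled by Director Mbatha requires two-thirds of the entire Board of Directors (11). 2/3 of 11 = 7.33, rounded up to 8, so 8 affirmative votes are needed; 8 voted in favor. Satisfied.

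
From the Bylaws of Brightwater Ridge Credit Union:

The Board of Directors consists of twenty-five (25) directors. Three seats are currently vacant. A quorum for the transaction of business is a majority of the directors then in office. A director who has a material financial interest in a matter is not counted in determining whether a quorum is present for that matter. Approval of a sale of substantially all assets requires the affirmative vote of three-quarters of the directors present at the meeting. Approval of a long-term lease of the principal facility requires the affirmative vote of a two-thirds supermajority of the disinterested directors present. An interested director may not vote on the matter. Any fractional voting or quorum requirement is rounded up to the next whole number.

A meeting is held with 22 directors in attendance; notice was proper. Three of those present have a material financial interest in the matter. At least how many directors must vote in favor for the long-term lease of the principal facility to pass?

The long-term lease of the principal facility requires two-thirds of the disinterested directors present (22 − 3 = 19).
2/3 of 19 = 12.67, rounded up to 13.

13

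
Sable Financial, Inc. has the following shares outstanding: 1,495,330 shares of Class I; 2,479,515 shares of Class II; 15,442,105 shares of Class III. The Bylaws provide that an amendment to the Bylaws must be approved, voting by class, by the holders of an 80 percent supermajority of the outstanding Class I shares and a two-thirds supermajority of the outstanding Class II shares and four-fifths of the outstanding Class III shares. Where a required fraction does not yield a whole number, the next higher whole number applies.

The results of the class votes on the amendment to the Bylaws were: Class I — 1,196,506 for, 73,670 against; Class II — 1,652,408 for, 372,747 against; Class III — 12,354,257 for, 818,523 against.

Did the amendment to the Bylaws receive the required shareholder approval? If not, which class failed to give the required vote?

Not approved — the Class II shares did not give the required vote.

Class I: 4/5 of 1495330 = 1196264; 1,196,264 required, 1,196,506 in favor — approved.
Class II: 2/3 of 2479515 = 1653010; 1,653,010 required, 1,652,408 in favor — not approved.
Class III: 4/5 of 15442105 = 12353684; 12,353,684 required, 12,354,257 in favor — approved.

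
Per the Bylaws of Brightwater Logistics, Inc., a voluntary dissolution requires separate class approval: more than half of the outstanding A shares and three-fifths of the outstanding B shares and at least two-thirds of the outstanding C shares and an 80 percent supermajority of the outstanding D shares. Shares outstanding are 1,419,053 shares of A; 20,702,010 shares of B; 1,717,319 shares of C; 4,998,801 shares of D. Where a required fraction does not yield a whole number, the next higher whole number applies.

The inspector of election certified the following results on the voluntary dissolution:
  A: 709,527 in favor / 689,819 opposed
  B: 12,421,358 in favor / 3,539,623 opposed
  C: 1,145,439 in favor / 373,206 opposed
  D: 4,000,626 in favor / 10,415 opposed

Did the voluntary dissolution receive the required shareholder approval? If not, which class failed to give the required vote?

A: a majority of 1419053 is 709527; 709,527 required, 709,527 in favor — approved.
B: 3/5 of 20702010 = 12421206; 12,421,206 required, 12,421,358 in favor — approved.
C: 2/3 of 1717319 = 1144879.33, rounded up to 1144880; 1,144,880 required, 1,145,439 in favor — approved.
D: 4/5 of 4998801 = 3999040.80, rounded up to 3999041; 3,999,041 required, 4,000,626 in favor — approved.

Approved — every class gave the required vote.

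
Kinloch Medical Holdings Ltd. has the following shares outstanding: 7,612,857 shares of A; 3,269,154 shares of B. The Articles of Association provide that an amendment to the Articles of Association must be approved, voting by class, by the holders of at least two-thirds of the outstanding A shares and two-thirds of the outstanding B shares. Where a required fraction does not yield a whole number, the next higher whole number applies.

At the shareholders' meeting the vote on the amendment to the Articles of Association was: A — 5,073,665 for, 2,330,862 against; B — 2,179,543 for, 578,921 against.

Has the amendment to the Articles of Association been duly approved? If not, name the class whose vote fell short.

Not approved — the A shares did not give the required vote.

A: 2/3 of 7612857 = 5075238; 5,075,238 required, 5,073,665 in favor — not approved.
B: 2/3 of 3269154 = 2179436; 2,179,436 required, 2,179,543 in favor — approved.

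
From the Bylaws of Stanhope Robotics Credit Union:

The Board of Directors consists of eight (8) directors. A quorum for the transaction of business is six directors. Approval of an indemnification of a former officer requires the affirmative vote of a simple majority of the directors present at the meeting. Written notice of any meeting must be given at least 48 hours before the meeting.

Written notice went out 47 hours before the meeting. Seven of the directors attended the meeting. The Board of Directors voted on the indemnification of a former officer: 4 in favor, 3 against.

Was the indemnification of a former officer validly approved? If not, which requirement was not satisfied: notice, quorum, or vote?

Invalid — notice requirement not satisfied.

Notice: 47 hours given; 48 required (47 < 48). Not satisfied.
Quorum: 7 present; quorum is 6. Satisfied.
Vote: the indemnification of a former officer requires a majority of the directors present (7). A majority of 7 is 4, so 4 affirmative votes are needed; 4 voted in favor. Satisfied.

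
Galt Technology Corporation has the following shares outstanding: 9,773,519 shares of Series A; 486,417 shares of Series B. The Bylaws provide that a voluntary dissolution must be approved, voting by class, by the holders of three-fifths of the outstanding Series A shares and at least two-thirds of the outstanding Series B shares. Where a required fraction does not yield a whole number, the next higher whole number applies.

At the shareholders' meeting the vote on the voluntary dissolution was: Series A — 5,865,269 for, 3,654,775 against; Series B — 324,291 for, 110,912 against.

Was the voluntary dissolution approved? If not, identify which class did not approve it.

Series A: 3/5 of 9773519 = 5864111.40, rounded up to 5864112; 5,864,112 required, 5,865,269 in favor — approved.
Series B: 2/3 of 486417 = 324278; 324,278 required, 324,291 in favor — approved.

Approved — every class gave the required vote.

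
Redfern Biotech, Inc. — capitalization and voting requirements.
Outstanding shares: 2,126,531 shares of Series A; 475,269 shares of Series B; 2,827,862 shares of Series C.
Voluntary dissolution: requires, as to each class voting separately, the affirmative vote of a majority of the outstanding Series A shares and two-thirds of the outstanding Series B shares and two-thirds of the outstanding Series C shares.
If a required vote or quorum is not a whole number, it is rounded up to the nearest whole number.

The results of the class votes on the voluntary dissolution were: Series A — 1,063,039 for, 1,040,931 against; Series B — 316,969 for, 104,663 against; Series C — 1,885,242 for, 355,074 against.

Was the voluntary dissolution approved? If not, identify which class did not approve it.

Series A: a majority of 2126531 is 1063266; 1,063,266 required, 1,063,039 in favor — not approved.
Series B: 2/3 of 475269 = 316846; 316,846 required, 316,969 in favor — approved.
Series C: 2/3 of 2827862 = 1885241.33, rounded up to 1885242; 1,885,242 required, 1,885,242 in favor — approved.

Not approved — the Series A shares did not give the required vote.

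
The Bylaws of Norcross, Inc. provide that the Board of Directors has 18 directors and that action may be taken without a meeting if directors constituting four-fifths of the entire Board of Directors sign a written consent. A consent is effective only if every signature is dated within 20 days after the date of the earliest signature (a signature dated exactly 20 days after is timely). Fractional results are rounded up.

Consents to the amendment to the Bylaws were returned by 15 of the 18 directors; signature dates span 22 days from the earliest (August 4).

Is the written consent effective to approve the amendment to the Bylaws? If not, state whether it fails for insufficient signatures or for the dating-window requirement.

Not effective — dating-window requirement not satisfied.

Signatures required: four-fifths of 18 — 4/5 of 18 = 14.40, rounded up to 15, so 15 needed; 15 signed. Sufficient.
Dating window: the latest signature is 22 days after the earliest; the limit is 20 days. Outside the window.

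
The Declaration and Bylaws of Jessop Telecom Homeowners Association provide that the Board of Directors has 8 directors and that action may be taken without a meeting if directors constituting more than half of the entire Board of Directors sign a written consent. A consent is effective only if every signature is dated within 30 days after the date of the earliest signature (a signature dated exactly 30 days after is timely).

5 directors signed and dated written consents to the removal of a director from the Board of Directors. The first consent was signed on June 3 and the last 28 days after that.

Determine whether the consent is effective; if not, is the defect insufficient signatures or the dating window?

Signatures required: more than half of 8 — a majority of 8 is 5, so 5 needed; 5 signed. Sufficient.
Dating window: the latest signature is 28 days after the earliest; the limit is 30 days. Within the window.

Effective — both the signature and dating-window requirements are satisfied.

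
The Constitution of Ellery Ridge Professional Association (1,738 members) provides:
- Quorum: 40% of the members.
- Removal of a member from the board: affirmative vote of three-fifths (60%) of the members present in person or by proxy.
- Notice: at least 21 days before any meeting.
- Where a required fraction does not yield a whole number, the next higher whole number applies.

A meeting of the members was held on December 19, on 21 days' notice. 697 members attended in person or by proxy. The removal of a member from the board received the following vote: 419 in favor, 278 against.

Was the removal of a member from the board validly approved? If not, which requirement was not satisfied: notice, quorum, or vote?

Valid — all requirements satisfied.

Notice: 21 days given; 21 required. Satisfied.
Quorum: 40% of 1,738 = 695.20, rounded up to 696; 697 present. Satisfied.
Vote: requires three-fifths of those present (697); 3/5 of 697 = 418.20, rounded up to 419, so 419 needed; 419 in favor. Satisfied.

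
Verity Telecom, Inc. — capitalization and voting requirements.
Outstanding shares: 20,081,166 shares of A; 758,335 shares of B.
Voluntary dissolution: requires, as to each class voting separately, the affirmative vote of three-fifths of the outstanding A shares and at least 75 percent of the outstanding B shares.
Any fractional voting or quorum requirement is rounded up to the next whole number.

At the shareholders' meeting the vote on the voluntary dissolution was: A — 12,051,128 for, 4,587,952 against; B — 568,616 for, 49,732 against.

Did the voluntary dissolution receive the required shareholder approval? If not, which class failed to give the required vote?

Not approved — the B shares did not give the required vote.

A: 3/5 of 20081166 = 12048699.60, rounded up to 12048700; 12,048,700 required, 12,051,128 in favor — approved.
B: 3/4 of 758335 = 568751.25, rounded up to 568752; 568,752 required, 568,616 in favor — not approved.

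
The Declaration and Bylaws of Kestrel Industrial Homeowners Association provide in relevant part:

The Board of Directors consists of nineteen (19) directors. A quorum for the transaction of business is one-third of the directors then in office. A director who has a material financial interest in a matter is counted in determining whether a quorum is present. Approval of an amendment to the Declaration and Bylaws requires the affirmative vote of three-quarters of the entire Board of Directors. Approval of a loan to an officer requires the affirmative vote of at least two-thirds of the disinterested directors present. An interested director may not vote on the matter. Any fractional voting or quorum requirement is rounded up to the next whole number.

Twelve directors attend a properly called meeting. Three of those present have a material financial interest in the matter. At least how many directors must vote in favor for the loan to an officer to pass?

6

The loan to an officer requires two-thirds of the disinterested directors present (12 − 3 = 9).
2/3 of 9 = 6.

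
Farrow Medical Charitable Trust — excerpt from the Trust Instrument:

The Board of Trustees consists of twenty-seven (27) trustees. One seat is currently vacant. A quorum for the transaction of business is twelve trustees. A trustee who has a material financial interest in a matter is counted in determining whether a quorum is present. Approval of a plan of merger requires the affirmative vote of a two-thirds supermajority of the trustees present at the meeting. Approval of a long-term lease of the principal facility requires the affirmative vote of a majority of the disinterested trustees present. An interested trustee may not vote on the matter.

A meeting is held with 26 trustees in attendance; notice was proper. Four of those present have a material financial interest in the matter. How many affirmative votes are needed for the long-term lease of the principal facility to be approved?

The long-term lease of the principal facility requires a majority of the disinterested trustees present (26 − 4 = 22).
A majority of 22 is 12.

12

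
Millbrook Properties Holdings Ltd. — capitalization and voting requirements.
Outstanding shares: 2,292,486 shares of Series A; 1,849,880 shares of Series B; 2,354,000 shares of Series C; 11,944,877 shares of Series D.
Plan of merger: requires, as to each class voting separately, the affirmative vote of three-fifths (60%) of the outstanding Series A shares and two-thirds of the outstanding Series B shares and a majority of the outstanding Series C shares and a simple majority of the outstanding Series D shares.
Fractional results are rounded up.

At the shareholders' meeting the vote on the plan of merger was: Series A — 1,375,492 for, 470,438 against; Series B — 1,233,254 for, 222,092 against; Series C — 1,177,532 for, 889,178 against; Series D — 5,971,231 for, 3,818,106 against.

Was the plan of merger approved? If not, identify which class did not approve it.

Not approved — the Series D shares did not give the required vote.

Series A: 3/5 of 2292486 = 1375491.60, rounded up to 1375492; 1,375,492 required, 1,375,492 in favor — approved.
Series B: 2/3 of 1849880 = 1233253.33, rounded up to 1233254; 1,233,254 required, 1,233,254 in favor — approved.
Series C: a majority of 2354000 is 1177001; 1,177,001 required, 1,177,532 in favor — approved.
Series D: a majority of 11944877 is 5972439; 5,972,439 required, 5,971,231 in favor — not approved.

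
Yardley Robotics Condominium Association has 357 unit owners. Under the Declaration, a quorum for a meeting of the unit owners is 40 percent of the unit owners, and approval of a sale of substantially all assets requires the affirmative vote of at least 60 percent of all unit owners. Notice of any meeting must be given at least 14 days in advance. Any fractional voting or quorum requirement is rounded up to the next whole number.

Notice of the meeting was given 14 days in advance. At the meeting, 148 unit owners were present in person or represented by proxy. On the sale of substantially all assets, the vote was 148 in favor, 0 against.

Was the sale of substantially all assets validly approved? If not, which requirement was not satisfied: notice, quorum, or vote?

Notice: 14 days given; 14 required. Satisfied.
Quorum: 40% of 357 = 142.80, rounded up to 143; 148 present. Satisfied.
Vote: requires three-fifths of all unit owners (357); 3/5 of 357 = 214.20, rounded up to 215, so 215 needed; 148 in favor. Not satisfied.

Invalid — vote requirement not satisfied.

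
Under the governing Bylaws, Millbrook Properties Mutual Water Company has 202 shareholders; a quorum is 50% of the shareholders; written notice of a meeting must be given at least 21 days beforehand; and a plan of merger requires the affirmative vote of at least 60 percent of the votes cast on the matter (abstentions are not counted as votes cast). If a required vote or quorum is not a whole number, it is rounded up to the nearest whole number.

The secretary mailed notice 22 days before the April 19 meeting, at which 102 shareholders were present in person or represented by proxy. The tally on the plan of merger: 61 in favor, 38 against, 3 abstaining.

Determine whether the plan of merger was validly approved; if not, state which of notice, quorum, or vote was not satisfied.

Valid — all requirements satisfied.

Notice: 22 days given; 21 required. Satisfied.
Quorum: 50% of 202 = 101; 102 present. Satisfied.
Vote: requires three-fifths of the votes cast (102 − 3 abstaining = 99); 3/5 of 99 = 59.40, rounded up to 60, so 60 needed; 61 in favor. Satisfied.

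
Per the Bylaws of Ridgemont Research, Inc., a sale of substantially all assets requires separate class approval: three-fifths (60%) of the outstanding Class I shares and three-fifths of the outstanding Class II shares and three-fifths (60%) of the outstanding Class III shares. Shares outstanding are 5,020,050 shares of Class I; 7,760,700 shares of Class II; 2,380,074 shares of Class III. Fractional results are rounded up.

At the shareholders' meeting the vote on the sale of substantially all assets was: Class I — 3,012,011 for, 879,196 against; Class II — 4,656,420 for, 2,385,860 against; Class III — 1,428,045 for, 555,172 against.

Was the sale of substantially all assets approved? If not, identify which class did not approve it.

Class I: 3/5 of 5020050 = 3012030; 3,012,030 required, 3,012,011 in favor — not approved.
Class II: 3/5 of 7760700 = 4656420; 4,656,420 required, 4,656,420 in favor — approved.
Class III: 3/5 of 2380074 = 1428044.40, rounded up to 1428045; 1,428,045 required, 1,428,045 in favor — approved.

Not approved — the Class I shares did not give the required vote.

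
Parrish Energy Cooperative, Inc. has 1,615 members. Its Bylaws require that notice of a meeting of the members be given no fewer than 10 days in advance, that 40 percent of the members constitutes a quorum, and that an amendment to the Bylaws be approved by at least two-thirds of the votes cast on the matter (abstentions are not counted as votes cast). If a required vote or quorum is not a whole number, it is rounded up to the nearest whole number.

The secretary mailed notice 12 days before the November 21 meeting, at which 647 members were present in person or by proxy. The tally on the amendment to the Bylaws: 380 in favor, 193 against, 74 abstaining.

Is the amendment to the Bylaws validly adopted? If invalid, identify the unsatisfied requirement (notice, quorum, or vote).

Notice: 12 days given; 10 required. Satisfied.
Quorum: 40% of 1,615 = 646; 647 present. Satisfied.
Vote: requires two-thirds of the votes cast (647 − 74 abstaining = 573); 2/3 of 573 = 382, so 382 needed; 380 in favor. Not satisfied.

Invalid — vote requirement not satisfied.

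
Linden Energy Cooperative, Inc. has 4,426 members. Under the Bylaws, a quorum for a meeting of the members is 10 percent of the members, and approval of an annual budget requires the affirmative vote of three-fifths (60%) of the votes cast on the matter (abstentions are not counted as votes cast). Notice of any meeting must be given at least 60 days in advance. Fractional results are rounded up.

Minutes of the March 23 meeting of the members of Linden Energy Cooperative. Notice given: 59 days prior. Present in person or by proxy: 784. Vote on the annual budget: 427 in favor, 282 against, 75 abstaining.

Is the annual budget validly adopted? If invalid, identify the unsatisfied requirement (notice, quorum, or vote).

Invalid — notice requirement not satisfied.

Notice: 59 days given; 60 required. Not satisfied.
Quorum: 10% of 4,426 = 442.60, rounded up to 443; 784 present. Satisfied.
Vote: requires three-fifths of the votes cast (784 − 75 abstaining = 709); 3/5 of 709 = 425.40, rounded up to 426, so 426 needed; 427 in favor. Satisfied.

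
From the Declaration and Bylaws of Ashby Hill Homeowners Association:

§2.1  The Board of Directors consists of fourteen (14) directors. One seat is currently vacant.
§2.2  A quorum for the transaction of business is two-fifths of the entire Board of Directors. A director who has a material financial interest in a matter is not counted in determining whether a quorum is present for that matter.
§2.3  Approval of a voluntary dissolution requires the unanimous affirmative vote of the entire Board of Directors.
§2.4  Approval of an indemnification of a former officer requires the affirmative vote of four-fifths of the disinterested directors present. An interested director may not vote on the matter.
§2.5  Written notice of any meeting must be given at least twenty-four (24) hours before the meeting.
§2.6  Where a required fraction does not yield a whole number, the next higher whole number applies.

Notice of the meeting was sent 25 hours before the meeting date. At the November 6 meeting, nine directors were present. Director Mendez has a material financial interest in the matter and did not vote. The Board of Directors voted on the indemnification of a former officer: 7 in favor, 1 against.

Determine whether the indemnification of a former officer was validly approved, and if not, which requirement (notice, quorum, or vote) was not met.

Valid — all requirements satisfied.

Notice: 25 hours given; 24 required (25 ≥ 24). Satisfied.
Quorum: 9 present, but the 1 interested director does not count, leaving 8. Quorum is 6. Satisfied.
Vote: the indemnification of a former officer requires four-fifths of the disinterested directors present (9 − 1 = 8). 4/5 of 8 = 6.40, rounded up to 7, so 7 affirmative votes are needed; 7 voted in favor. Satisfied.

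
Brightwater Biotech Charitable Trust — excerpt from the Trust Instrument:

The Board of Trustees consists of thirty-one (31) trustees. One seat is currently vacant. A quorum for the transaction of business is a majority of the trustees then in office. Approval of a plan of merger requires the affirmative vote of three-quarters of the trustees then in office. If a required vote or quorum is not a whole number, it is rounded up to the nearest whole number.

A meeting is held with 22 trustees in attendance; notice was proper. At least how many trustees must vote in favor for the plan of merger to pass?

23

The plan of merger requires three-fourths of the trustees then in office (30).
3/4 of 30 = 22.50, rounded up to 23.
(Only 22 can vote, so the plan of merger cannot pass at this meeting, but the required vote is still 23.)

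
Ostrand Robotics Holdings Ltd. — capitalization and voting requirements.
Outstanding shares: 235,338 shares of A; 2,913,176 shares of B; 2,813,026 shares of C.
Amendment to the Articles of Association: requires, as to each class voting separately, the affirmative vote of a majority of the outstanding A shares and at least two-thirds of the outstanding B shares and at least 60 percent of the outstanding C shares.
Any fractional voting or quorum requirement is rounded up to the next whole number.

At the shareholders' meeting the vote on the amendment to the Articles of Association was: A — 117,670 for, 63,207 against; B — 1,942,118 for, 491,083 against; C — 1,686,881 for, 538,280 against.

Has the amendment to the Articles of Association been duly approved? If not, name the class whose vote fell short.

Not approved — the C shares did not give the required vote.

A: a majority of 235338 is 117670; 117,670 required, 117,670 in favor — approved.
B: 2/3 of 2913176 = 1942117.33, rounded up to 1942118; 1,942,118 required, 1,942,118 in favor — approved.
C: 3/5 of 2813026 = 1687815.60, rounded up to 1687816; 1,687,816 required, 1,686,881 in favor — not approved.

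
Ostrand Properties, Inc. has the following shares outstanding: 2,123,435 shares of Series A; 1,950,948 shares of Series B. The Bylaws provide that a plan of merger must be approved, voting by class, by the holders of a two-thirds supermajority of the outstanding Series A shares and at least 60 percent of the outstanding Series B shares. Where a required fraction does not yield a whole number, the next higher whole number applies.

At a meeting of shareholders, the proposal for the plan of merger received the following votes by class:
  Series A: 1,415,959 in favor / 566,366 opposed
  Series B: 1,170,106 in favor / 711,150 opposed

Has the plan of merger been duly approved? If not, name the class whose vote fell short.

Not approved — the Series B shares did not give the required vote.

Series A: 2/3 of 2123435 = 1415623.33, rounded up to 1415624; 1,415,624 required, 1,415,959 in favor — approved.
Series B: 3/5 of 1950948 = 1170568.80, rounded up to 1170569; 1,170,569 required, 1,170,106 in favor — not approved.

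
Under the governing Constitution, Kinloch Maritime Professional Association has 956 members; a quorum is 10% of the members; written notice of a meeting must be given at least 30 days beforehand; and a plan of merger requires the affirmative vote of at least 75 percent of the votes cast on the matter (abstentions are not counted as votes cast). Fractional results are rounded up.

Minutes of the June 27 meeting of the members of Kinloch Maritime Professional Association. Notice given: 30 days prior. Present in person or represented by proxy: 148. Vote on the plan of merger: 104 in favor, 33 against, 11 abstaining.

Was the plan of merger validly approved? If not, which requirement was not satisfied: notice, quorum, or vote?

Notice: 30 days given; 30 required. Satisfied.
Quorum: 10% of 956 = 95.60, rounded up to 96; 148 present. Satisfied.
Vote: requires three-fourths of the votes cast (148 − 11 abstaining = 137); 3/4 of 137 = 102.75, rounded up to 103, so 103 needed; 104 in favor. Satisfied.

Valid — all requirements satisfied.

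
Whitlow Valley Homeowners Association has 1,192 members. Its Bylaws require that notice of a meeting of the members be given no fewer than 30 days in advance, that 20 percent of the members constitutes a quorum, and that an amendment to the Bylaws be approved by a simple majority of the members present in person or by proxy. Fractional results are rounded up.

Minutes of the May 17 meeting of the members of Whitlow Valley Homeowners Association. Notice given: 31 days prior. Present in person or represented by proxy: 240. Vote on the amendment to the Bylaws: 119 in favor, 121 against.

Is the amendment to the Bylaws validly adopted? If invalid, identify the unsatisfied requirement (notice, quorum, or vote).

Notice: 31 days given; 30 required. Satisfied.
Quorum: 20% of 1,192 = 238.40, rounded up to 239; 240 present. Satisfied.
Vote: requires a majority of those present (240); a majority of 240 is 121, so 121 needed; 119 in favor. Not satisfied.

Invalid — vote requirement not satisfied.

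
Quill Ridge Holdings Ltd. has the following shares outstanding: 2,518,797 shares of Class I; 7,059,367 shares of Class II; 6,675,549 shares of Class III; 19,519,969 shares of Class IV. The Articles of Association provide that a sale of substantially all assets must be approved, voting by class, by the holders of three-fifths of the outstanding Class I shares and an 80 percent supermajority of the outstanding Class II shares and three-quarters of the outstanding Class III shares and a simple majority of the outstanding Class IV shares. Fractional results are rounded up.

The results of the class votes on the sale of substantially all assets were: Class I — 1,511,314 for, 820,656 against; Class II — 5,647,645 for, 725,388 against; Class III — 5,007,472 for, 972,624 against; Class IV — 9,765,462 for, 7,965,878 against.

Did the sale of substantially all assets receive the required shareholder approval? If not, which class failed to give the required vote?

Class I: 3/5 of 2518797 = 1511278.20, rounded up to 1511279; 1,511,279 required, 1,511,314 in favor — approved.
Class II: 4/5 of 7059367 = 5647493.60, rounded up to 5647494; 5,647,494 required, 5,647,645 in favor — approved.
Class III: 3/4 of 6675549 = 5006661.75, rounded up to 5006662; 5,006,662 required, 5,007,472 in favor — approved.
Class IV: a majority of 19519969 is 9759985; 9,759,985 required, 9,765,462 in favor — approved.

Approved — every class gave the required vote.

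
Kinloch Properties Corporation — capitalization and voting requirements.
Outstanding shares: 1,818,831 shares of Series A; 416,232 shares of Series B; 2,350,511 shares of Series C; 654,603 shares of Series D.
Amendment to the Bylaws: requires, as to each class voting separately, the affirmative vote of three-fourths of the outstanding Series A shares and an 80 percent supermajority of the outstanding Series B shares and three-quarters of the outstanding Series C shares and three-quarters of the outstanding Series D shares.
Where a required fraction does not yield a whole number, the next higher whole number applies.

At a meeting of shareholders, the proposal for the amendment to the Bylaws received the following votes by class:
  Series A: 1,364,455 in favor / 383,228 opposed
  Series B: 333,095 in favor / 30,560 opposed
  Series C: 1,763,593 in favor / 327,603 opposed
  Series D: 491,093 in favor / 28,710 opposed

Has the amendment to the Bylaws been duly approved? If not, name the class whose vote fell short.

Approved — every class gave the required vote.

Series A: 3/4 of 1818831 = 1364123.25, rounded up to 1364124; 1,364,124 required, 1,364,455 in favor — approved.
Series B: 4/5 of 416232 = 332985.60, rounded up to 332986; 332,986 required, 333,095 in favor — approved.
Series C: 3/4 of 2350511 = 1762883.25, rounded up to 1762884; 1,762,884 required, 1,763,593 in favor — approved.
Series D: 3/4 of 654603 = 490952.25, rounded up to 490953; 490,953 required, 491,093 in favor — approved.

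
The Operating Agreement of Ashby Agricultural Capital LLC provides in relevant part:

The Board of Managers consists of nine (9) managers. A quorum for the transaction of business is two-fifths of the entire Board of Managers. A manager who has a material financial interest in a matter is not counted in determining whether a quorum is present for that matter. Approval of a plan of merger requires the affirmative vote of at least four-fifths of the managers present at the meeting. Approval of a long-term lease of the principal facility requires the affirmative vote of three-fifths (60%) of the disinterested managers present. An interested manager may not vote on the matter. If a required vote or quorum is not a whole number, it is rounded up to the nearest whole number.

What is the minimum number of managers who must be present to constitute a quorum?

4

2/5 of 9 = 3.60, rounded up to 4.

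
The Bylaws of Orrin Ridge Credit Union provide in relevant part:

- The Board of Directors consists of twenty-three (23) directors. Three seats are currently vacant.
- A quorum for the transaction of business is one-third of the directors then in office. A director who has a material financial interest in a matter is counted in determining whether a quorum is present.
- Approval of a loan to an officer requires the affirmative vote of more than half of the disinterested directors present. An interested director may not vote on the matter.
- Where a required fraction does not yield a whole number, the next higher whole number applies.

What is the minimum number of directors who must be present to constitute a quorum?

1/3 of 20 = 6.67, rounded up to 7.

7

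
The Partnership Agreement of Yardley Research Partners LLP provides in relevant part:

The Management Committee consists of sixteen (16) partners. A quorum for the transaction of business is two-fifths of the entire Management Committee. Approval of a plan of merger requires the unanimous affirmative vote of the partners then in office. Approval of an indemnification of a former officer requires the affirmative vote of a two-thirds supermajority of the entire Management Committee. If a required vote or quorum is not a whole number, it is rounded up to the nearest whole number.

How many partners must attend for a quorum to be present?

2/5 of 16 = 6.40, rounded up to 7.

7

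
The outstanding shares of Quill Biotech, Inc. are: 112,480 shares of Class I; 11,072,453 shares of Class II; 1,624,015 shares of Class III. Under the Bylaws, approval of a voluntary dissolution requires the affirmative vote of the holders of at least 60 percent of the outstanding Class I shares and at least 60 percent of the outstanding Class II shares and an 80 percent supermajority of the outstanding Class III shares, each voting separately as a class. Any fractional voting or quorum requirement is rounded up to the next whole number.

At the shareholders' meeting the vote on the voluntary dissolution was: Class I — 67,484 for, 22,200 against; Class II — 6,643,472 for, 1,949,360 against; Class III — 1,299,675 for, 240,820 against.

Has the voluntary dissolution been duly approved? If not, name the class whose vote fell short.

Class I: 3/5 of 112480 = 67488; 67,488 required, 67,484 in favor — not approved.
Class II: 3/5 of 11072453 = 6643471.80, rounded up to 6643472; 6,643,472 required, 6,643,472 in favor — approved.
Class III: 4/5 of 1624015 = 1299212; 1,299,212 required, 1,299,675 in favor — approved.

Not approved — the Class I shares did not give the required vote.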